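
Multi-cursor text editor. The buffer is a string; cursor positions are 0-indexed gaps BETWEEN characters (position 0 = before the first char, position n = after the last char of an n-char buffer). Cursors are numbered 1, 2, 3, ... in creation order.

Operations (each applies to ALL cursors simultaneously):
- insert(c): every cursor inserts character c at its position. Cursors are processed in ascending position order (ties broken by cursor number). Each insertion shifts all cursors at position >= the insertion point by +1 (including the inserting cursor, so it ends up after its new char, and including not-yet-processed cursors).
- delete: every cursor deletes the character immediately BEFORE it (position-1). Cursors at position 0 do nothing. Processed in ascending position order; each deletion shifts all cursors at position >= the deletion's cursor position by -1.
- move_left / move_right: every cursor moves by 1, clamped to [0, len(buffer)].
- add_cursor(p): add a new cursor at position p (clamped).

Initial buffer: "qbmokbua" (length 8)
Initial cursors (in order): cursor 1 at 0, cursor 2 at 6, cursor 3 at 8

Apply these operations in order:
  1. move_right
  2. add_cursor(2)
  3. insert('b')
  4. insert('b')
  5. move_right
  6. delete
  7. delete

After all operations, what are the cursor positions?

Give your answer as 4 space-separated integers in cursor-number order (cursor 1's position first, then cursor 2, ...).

Answer: 2 8 8 3

Derivation:
After op 1 (move_right): buffer="qbmokbua" (len 8), cursors c1@1 c2@7 c3@8, authorship ........
After op 2 (add_cursor(2)): buffer="qbmokbua" (len 8), cursors c1@1 c4@2 c2@7 c3@8, authorship ........
After op 3 (insert('b')): buffer="qbbbmokbubab" (len 12), cursors c1@2 c4@4 c2@10 c3@12, authorship .1.4.....2.3
After op 4 (insert('b')): buffer="qbbbbbmokbubbabb" (len 16), cursors c1@3 c4@6 c2@13 c3@16, authorship .11.44.....22.33
After op 5 (move_right): buffer="qbbbbbmokbubbabb" (len 16), cursors c1@4 c4@7 c2@14 c3@16, authorship .11.44.....22.33
After op 6 (delete): buffer="qbbbbokbubbb" (len 12), cursors c1@3 c4@5 c2@11 c3@12, authorship .1144....223
After op 7 (delete): buffer="qbbokbub" (len 8), cursors c1@2 c4@3 c2@8 c3@8, authorship .14....2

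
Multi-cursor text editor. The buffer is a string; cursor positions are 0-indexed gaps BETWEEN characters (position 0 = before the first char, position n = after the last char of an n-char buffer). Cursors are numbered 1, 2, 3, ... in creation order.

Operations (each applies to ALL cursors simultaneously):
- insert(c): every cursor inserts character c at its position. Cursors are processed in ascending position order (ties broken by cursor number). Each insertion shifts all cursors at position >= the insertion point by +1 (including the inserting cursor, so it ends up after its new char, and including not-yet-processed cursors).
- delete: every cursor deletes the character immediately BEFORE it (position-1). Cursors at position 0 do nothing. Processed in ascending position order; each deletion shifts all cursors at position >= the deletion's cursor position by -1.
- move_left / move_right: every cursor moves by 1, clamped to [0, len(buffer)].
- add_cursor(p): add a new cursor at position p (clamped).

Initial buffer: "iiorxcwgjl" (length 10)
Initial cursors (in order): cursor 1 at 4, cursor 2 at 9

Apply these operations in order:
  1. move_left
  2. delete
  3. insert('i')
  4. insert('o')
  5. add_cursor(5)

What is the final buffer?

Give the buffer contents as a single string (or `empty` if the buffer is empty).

Answer: iiiorxcwiojl

Derivation:
After op 1 (move_left): buffer="iiorxcwgjl" (len 10), cursors c1@3 c2@8, authorship ..........
After op 2 (delete): buffer="iirxcwjl" (len 8), cursors c1@2 c2@6, authorship ........
After op 3 (insert('i')): buffer="iiirxcwijl" (len 10), cursors c1@3 c2@8, authorship ..1....2..
After op 4 (insert('o')): buffer="iiiorxcwiojl" (len 12), cursors c1@4 c2@10, authorship ..11....22..
After op 5 (add_cursor(5)): buffer="iiiorxcwiojl" (len 12), cursors c1@4 c3@5 c2@10, authorship ..11....22..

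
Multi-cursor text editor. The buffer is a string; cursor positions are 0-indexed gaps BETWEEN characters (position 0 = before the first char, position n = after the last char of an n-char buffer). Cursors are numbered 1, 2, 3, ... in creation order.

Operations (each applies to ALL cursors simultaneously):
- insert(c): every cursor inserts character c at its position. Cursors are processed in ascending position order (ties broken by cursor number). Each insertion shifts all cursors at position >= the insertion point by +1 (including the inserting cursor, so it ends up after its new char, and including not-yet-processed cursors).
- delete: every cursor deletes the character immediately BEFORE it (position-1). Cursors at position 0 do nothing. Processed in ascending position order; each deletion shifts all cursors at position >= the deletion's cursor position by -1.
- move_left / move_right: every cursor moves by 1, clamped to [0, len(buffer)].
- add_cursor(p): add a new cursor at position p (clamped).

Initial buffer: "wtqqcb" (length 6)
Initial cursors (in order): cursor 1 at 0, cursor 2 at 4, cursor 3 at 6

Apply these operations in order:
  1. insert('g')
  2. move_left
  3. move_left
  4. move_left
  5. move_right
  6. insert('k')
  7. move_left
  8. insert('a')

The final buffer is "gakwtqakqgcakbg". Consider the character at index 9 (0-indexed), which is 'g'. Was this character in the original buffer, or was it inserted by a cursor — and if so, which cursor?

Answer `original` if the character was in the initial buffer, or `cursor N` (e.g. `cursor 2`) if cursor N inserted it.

After op 1 (insert('g')): buffer="gwtqqgcbg" (len 9), cursors c1@1 c2@6 c3@9, authorship 1....2..3
After op 2 (move_left): buffer="gwtqqgcbg" (len 9), cursors c1@0 c2@5 c3@8, authorship 1....2..3
After op 3 (move_left): buffer="gwtqqgcbg" (len 9), cursors c1@0 c2@4 c3@7, authorship 1....2..3
After op 4 (move_left): buffer="gwtqqgcbg" (len 9), cursors c1@0 c2@3 c3@6, authorship 1....2..3
After op 5 (move_right): buffer="gwtqqgcbg" (len 9), cursors c1@1 c2@4 c3@7, authorship 1....2..3
After op 6 (insert('k')): buffer="gkwtqkqgckbg" (len 12), cursors c1@2 c2@6 c3@10, authorship 11...2.2.3.3
After op 7 (move_left): buffer="gkwtqkqgckbg" (len 12), cursors c1@1 c2@5 c3@9, authorship 11...2.2.3.3
After op 8 (insert('a')): buffer="gakwtqakqgcakbg" (len 15), cursors c1@2 c2@7 c3@12, authorship 111...22.2.33.3
Authorship (.=original, N=cursor N): 1 1 1 . . . 2 2 . 2 . 3 3 . 3
Index 9: author = 2

Answer: cursor 2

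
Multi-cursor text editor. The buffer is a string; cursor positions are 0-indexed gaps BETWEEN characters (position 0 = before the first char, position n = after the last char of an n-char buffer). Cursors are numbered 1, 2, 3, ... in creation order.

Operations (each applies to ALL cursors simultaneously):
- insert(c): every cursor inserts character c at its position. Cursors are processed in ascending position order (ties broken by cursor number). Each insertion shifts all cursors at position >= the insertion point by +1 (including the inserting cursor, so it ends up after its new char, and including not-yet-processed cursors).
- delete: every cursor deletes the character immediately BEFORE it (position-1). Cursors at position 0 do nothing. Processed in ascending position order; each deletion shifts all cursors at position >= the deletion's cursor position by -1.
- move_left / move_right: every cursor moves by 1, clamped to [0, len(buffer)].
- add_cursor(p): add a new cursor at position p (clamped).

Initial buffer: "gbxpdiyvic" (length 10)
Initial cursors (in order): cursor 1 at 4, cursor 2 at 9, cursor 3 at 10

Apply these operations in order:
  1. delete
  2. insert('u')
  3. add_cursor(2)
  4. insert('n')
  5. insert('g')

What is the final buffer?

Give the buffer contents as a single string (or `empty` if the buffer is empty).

After op 1 (delete): buffer="gbxdiyv" (len 7), cursors c1@3 c2@7 c3@7, authorship .......
After op 2 (insert('u')): buffer="gbxudiyvuu" (len 10), cursors c1@4 c2@10 c3@10, authorship ...1....23
After op 3 (add_cursor(2)): buffer="gbxudiyvuu" (len 10), cursors c4@2 c1@4 c2@10 c3@10, authorship ...1....23
After op 4 (insert('n')): buffer="gbnxundiyvuunn" (len 14), cursors c4@3 c1@6 c2@14 c3@14, authorship ..4.11....2323
After op 5 (insert('g')): buffer="gbngxungdiyvuunngg" (len 18), cursors c4@4 c1@8 c2@18 c3@18, authorship ..44.111....232323

Answer: gbngxungdiyvuunngg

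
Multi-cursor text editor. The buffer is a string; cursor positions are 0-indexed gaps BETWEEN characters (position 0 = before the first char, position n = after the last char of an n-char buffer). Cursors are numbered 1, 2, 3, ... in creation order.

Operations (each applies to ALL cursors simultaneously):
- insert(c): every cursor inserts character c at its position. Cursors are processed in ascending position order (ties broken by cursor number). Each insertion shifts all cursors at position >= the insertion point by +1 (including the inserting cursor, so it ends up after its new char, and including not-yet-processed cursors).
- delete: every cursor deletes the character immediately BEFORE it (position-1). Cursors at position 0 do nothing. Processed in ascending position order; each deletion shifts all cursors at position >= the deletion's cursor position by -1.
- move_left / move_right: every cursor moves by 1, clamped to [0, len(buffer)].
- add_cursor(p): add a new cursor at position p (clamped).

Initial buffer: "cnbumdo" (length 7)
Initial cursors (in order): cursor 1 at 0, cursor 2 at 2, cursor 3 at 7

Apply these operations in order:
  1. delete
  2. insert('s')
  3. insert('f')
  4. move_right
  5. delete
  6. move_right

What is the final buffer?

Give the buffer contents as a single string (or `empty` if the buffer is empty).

Answer: sfsfumds

Derivation:
After op 1 (delete): buffer="cbumd" (len 5), cursors c1@0 c2@1 c3@5, authorship .....
After op 2 (insert('s')): buffer="scsbumds" (len 8), cursors c1@1 c2@3 c3@8, authorship 1.2....3
After op 3 (insert('f')): buffer="sfcsfbumdsf" (len 11), cursors c1@2 c2@5 c3@11, authorship 11.22....33
After op 4 (move_right): buffer="sfcsfbumdsf" (len 11), cursors c1@3 c2@6 c3@11, authorship 11.22....33
After op 5 (delete): buffer="sfsfumds" (len 8), cursors c1@2 c2@4 c3@8, authorship 1122...3
After op 6 (move_right): buffer="sfsfumds" (len 8), cursors c1@3 c2@5 c3@8, authorship 1122...3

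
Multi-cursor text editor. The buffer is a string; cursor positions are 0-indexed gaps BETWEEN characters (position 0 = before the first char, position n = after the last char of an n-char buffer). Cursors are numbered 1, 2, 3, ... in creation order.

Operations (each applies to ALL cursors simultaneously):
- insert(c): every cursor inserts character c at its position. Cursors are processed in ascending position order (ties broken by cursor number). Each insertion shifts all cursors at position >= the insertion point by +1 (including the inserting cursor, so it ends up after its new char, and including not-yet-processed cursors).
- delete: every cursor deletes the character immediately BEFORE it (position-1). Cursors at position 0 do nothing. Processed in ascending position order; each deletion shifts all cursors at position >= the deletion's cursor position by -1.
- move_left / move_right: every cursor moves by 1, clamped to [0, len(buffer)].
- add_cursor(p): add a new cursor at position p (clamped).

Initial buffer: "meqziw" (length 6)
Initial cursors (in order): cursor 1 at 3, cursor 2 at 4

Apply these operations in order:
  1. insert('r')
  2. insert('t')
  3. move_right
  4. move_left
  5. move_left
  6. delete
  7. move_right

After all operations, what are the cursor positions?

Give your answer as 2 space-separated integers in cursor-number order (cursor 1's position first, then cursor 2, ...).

After op 1 (insert('r')): buffer="meqrzriw" (len 8), cursors c1@4 c2@6, authorship ...1.2..
After op 2 (insert('t')): buffer="meqrtzrtiw" (len 10), cursors c1@5 c2@8, authorship ...11.22..
After op 3 (move_right): buffer="meqrtzrtiw" (len 10), cursors c1@6 c2@9, authorship ...11.22..
After op 4 (move_left): buffer="meqrtzrtiw" (len 10), cursors c1@5 c2@8, authorship ...11.22..
After op 5 (move_left): buffer="meqrtzrtiw" (len 10), cursors c1@4 c2@7, authorship ...11.22..
After op 6 (delete): buffer="meqtztiw" (len 8), cursors c1@3 c2@5, authorship ...1.2..
After op 7 (move_right): buffer="meqtztiw" (len 8), cursors c1@4 c2@6, authorship ...1.2..

Answer: 4 6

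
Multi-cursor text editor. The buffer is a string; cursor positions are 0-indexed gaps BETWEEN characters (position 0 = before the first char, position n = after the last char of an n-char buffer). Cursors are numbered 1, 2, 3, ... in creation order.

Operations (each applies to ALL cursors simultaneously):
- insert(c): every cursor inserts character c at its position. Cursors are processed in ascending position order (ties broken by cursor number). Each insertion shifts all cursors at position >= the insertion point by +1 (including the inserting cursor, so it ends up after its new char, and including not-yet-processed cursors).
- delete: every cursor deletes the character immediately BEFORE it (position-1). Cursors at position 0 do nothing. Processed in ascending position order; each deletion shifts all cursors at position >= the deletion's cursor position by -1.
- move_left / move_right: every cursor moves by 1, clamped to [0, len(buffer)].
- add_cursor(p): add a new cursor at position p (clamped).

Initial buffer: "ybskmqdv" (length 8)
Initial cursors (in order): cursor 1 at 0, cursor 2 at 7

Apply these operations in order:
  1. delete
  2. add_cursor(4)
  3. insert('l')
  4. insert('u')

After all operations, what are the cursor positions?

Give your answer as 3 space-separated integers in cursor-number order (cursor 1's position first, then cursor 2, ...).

Answer: 2 12 8

Derivation:
After op 1 (delete): buffer="ybskmqv" (len 7), cursors c1@0 c2@6, authorship .......
After op 2 (add_cursor(4)): buffer="ybskmqv" (len 7), cursors c1@0 c3@4 c2@6, authorship .......
After op 3 (insert('l')): buffer="lybsklmqlv" (len 10), cursors c1@1 c3@6 c2@9, authorship 1....3..2.
After op 4 (insert('u')): buffer="luybsklumqluv" (len 13), cursors c1@2 c3@8 c2@12, authorship 11....33..22.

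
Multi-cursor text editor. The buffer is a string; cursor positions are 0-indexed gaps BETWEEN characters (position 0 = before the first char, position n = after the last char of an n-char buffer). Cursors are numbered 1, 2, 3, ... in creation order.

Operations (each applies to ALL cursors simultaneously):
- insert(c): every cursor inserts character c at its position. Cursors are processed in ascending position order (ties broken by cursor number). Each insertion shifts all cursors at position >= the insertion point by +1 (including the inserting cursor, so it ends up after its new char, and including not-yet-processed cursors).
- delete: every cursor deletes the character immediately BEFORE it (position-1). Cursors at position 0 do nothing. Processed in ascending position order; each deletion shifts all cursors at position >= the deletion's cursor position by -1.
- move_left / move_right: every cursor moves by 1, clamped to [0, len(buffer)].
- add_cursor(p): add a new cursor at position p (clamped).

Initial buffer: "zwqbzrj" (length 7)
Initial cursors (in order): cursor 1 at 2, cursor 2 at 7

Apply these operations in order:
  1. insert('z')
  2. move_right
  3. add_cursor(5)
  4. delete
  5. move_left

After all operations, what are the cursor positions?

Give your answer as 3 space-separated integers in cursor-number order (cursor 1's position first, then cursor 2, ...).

Answer: 2 5 2

Derivation:
After op 1 (insert('z')): buffer="zwzqbzrjz" (len 9), cursors c1@3 c2@9, authorship ..1.....2
After op 2 (move_right): buffer="zwzqbzrjz" (len 9), cursors c1@4 c2@9, authorship ..1.....2
After op 3 (add_cursor(5)): buffer="zwzqbzrjz" (len 9), cursors c1@4 c3@5 c2@9, authorship ..1.....2
After op 4 (delete): buffer="zwzzrj" (len 6), cursors c1@3 c3@3 c2@6, authorship ..1...
After op 5 (move_left): buffer="zwzzrj" (len 6), cursors c1@2 c3@2 c2@5, authorship ..1...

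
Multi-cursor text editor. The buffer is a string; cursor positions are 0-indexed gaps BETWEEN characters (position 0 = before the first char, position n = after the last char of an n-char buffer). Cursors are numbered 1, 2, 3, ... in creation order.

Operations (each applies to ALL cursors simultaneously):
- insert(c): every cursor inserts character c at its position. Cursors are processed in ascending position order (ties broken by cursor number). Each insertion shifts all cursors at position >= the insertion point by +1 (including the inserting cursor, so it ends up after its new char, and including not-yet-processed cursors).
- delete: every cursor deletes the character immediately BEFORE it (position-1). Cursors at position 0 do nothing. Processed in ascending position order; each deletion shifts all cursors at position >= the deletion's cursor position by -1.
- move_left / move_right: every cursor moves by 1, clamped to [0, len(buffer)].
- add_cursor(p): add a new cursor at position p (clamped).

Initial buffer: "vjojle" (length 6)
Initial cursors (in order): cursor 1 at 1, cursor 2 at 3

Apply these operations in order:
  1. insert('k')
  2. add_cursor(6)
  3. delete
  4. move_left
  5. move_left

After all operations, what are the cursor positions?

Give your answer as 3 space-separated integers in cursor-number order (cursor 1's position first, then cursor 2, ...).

After op 1 (insert('k')): buffer="vkjokjle" (len 8), cursors c1@2 c2@5, authorship .1..2...
After op 2 (add_cursor(6)): buffer="vkjokjle" (len 8), cursors c1@2 c2@5 c3@6, authorship .1..2...
After op 3 (delete): buffer="vjole" (len 5), cursors c1@1 c2@3 c3@3, authorship .....
After op 4 (move_left): buffer="vjole" (len 5), cursors c1@0 c2@2 c3@2, authorship .....
After op 5 (move_left): buffer="vjole" (len 5), cursors c1@0 c2@1 c3@1, authorship .....

Answer: 0 1 1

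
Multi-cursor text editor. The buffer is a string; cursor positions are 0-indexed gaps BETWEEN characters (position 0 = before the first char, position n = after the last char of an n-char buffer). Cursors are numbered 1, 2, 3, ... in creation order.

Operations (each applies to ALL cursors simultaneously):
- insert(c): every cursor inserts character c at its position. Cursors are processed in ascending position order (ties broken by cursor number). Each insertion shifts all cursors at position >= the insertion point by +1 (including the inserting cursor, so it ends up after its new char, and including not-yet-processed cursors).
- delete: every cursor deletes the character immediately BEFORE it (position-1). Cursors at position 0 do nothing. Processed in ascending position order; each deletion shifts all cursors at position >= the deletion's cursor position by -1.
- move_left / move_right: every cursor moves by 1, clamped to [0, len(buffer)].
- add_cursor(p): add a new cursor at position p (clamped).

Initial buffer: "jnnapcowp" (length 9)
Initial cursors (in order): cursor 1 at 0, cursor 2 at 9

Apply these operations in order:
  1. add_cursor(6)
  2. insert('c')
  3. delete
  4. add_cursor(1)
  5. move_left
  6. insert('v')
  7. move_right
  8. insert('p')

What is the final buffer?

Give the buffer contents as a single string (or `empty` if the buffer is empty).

After op 1 (add_cursor(6)): buffer="jnnapcowp" (len 9), cursors c1@0 c3@6 c2@9, authorship .........
After op 2 (insert('c')): buffer="cjnnapccowpc" (len 12), cursors c1@1 c3@8 c2@12, authorship 1......3...2
After op 3 (delete): buffer="jnnapcowp" (len 9), cursors c1@0 c3@6 c2@9, authorship .........
After op 4 (add_cursor(1)): buffer="jnnapcowp" (len 9), cursors c1@0 c4@1 c3@6 c2@9, authorship .........
After op 5 (move_left): buffer="jnnapcowp" (len 9), cursors c1@0 c4@0 c3@5 c2@8, authorship .........
After op 6 (insert('v')): buffer="vvjnnapvcowvp" (len 13), cursors c1@2 c4@2 c3@8 c2@12, authorship 14.....3...2.
After op 7 (move_right): buffer="vvjnnapvcowvp" (len 13), cursors c1@3 c4@3 c3@9 c2@13, authorship 14.....3...2.
After op 8 (insert('p')): buffer="vvjppnnapvcpowvpp" (len 17), cursors c1@5 c4@5 c3@12 c2@17, authorship 14.14....3.3..2.2

Answer: vvjppnnapvcpowvpp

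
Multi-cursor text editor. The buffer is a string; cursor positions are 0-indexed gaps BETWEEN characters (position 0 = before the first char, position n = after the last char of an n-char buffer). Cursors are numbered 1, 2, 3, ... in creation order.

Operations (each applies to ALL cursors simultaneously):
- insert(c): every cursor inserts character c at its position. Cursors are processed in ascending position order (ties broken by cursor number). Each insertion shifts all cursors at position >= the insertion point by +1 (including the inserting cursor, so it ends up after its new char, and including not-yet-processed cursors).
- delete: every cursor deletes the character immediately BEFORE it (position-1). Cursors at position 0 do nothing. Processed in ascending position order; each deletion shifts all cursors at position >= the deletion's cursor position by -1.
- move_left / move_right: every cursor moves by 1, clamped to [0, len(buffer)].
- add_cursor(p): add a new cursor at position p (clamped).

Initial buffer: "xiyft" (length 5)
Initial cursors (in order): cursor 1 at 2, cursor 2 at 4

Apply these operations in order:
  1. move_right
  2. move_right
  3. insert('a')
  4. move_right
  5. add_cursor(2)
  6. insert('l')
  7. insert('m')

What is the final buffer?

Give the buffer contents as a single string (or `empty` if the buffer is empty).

After op 1 (move_right): buffer="xiyft" (len 5), cursors c1@3 c2@5, authorship .....
After op 2 (move_right): buffer="xiyft" (len 5), cursors c1@4 c2@5, authorship .....
After op 3 (insert('a')): buffer="xiyfata" (len 7), cursors c1@5 c2@7, authorship ....1.2
After op 4 (move_right): buffer="xiyfata" (len 7), cursors c1@6 c2@7, authorship ....1.2
After op 5 (add_cursor(2)): buffer="xiyfata" (len 7), cursors c3@2 c1@6 c2@7, authorship ....1.2
After op 6 (insert('l')): buffer="xilyfatlal" (len 10), cursors c3@3 c1@8 c2@10, authorship ..3..1.122
After op 7 (insert('m')): buffer="xilmyfatlmalm" (len 13), cursors c3@4 c1@10 c2@13, authorship ..33..1.11222

Answer: xilmyfatlmalm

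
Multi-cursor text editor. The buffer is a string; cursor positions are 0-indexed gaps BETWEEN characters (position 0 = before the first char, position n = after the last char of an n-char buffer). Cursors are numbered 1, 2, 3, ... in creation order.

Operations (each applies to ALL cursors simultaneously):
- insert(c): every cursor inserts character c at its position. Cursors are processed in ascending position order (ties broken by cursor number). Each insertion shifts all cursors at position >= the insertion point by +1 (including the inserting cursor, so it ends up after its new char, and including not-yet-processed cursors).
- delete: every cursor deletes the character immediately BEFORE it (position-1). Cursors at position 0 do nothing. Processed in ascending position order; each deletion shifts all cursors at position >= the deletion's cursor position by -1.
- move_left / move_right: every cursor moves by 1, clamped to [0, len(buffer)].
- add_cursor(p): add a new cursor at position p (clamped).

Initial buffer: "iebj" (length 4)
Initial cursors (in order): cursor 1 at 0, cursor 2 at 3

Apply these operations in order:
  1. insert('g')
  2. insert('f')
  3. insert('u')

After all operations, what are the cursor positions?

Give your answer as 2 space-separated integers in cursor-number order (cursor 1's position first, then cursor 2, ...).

Answer: 3 9

Derivation:
After op 1 (insert('g')): buffer="giebgj" (len 6), cursors c1@1 c2@5, authorship 1...2.
After op 2 (insert('f')): buffer="gfiebgfj" (len 8), cursors c1@2 c2@7, authorship 11...22.
After op 3 (insert('u')): buffer="gfuiebgfuj" (len 10), cursors c1@3 c2@9, authorship 111...222.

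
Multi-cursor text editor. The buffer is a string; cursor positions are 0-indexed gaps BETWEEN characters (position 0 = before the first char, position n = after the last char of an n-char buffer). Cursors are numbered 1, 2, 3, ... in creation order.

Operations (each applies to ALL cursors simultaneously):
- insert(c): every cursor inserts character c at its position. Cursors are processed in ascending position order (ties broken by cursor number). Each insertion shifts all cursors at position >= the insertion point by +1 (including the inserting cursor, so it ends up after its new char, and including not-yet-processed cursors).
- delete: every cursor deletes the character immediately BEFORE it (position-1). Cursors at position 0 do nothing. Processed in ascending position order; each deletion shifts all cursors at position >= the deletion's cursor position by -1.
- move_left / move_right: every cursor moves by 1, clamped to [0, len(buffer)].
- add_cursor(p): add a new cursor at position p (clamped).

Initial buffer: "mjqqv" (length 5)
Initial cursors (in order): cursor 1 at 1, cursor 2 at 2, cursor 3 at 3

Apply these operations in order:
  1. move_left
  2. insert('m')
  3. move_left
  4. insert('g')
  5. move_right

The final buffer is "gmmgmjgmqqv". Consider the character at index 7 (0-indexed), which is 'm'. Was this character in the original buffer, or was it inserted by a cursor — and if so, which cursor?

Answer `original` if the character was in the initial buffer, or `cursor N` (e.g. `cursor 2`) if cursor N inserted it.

Answer: cursor 3

Derivation:
After op 1 (move_left): buffer="mjqqv" (len 5), cursors c1@0 c2@1 c3@2, authorship .....
After op 2 (insert('m')): buffer="mmmjmqqv" (len 8), cursors c1@1 c2@3 c3@5, authorship 1.2.3...
After op 3 (move_left): buffer="mmmjmqqv" (len 8), cursors c1@0 c2@2 c3@4, authorship 1.2.3...
After op 4 (insert('g')): buffer="gmmgmjgmqqv" (len 11), cursors c1@1 c2@4 c3@7, authorship 11.22.33...
After op 5 (move_right): buffer="gmmgmjgmqqv" (len 11), cursors c1@2 c2@5 c3@8, authorship 11.22.33...
Authorship (.=original, N=cursor N): 1 1 . 2 2 . 3 3 . . .
Index 7: author = 3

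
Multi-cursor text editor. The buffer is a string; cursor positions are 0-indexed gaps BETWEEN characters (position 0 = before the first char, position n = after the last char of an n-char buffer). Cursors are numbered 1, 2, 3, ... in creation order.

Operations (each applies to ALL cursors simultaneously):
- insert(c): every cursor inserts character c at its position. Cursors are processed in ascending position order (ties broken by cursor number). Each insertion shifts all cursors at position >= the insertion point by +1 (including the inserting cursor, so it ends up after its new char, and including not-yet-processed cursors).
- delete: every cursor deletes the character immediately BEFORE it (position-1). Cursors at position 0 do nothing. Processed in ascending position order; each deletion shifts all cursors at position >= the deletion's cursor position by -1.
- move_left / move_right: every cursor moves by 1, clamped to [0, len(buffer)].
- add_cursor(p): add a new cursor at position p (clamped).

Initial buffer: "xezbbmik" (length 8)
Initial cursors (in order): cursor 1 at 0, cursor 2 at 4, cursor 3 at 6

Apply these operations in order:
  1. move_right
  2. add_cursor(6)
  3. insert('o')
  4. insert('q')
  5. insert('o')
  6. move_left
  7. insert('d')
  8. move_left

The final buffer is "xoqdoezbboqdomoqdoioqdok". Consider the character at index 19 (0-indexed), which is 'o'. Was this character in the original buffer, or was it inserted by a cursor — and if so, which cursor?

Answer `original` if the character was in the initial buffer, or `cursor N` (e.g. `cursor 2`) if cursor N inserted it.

After op 1 (move_right): buffer="xezbbmik" (len 8), cursors c1@1 c2@5 c3@7, authorship ........
After op 2 (add_cursor(6)): buffer="xezbbmik" (len 8), cursors c1@1 c2@5 c4@6 c3@7, authorship ........
After op 3 (insert('o')): buffer="xoezbbomoiok" (len 12), cursors c1@2 c2@7 c4@9 c3@11, authorship .1....2.4.3.
After op 4 (insert('q')): buffer="xoqezbboqmoqioqk" (len 16), cursors c1@3 c2@9 c4@12 c3@15, authorship .11....22.44.33.
After op 5 (insert('o')): buffer="xoqoezbboqomoqoioqok" (len 20), cursors c1@4 c2@11 c4@15 c3@19, authorship .111....222.444.333.
After op 6 (move_left): buffer="xoqoezbboqomoqoioqok" (len 20), cursors c1@3 c2@10 c4@14 c3@18, authorship .111....222.444.333.
After op 7 (insert('d')): buffer="xoqdoezbboqdomoqdoioqdok" (len 24), cursors c1@4 c2@12 c4@17 c3@22, authorship .1111....2222.4444.3333.
After op 8 (move_left): buffer="xoqdoezbboqdomoqdoioqdok" (len 24), cursors c1@3 c2@11 c4@16 c3@21, authorship .1111....2222.4444.3333.
Authorship (.=original, N=cursor N): . 1 1 1 1 . . . . 2 2 2 2 . 4 4 4 4 . 3 3 3 3 .
Index 19: author = 3

Answer: cursor 3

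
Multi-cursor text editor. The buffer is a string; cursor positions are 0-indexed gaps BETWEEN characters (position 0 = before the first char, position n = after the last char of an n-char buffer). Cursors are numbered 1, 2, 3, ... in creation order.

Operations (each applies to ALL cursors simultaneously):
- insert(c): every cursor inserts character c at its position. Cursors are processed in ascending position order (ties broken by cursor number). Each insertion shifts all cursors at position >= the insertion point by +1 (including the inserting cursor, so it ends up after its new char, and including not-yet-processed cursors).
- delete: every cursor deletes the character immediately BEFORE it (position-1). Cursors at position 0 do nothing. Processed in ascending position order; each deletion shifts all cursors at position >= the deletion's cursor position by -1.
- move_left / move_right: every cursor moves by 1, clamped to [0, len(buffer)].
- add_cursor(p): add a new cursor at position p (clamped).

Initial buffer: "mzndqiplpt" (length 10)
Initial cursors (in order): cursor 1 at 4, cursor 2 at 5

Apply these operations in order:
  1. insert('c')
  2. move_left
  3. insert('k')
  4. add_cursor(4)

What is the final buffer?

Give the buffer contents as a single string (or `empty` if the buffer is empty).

Answer: mzndkcqkciplpt

Derivation:
After op 1 (insert('c')): buffer="mzndcqciplpt" (len 12), cursors c1@5 c2@7, authorship ....1.2.....
After op 2 (move_left): buffer="mzndcqciplpt" (len 12), cursors c1@4 c2@6, authorship ....1.2.....
After op 3 (insert('k')): buffer="mzndkcqkciplpt" (len 14), cursors c1@5 c2@8, authorship ....11.22.....
After op 4 (add_cursor(4)): buffer="mzndkcqkciplpt" (len 14), cursors c3@4 c1@5 c2@8, authorship ....11.22.....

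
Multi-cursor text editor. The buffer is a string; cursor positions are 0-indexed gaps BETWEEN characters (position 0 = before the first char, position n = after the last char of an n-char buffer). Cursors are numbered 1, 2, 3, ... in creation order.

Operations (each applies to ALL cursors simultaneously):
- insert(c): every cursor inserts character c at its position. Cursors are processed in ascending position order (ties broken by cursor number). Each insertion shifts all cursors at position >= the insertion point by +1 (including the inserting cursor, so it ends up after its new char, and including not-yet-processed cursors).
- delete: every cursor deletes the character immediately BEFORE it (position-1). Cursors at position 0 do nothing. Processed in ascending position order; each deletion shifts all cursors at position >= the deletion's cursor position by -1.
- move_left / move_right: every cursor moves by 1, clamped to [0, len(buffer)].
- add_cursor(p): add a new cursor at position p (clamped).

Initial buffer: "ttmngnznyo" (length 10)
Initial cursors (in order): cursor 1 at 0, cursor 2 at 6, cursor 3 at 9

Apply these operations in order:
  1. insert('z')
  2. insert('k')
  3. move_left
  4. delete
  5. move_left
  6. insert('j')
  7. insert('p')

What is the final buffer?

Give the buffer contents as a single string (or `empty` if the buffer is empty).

Answer: jpkttmngjpnkznjpyko

Derivation:
After op 1 (insert('z')): buffer="zttmngnzznyzo" (len 13), cursors c1@1 c2@8 c3@12, authorship 1......2...3.
After op 2 (insert('k')): buffer="zkttmngnzkznyzko" (len 16), cursors c1@2 c2@10 c3@15, authorship 11......22...33.
After op 3 (move_left): buffer="zkttmngnzkznyzko" (len 16), cursors c1@1 c2@9 c3@14, authorship 11......22...33.
After op 4 (delete): buffer="kttmngnkznyko" (len 13), cursors c1@0 c2@7 c3@11, authorship 1......2...3.
After op 5 (move_left): buffer="kttmngnkznyko" (len 13), cursors c1@0 c2@6 c3@10, authorship 1......2...3.
After op 6 (insert('j')): buffer="jkttmngjnkznjyko" (len 16), cursors c1@1 c2@8 c3@13, authorship 11.....2.2..3.3.
After op 7 (insert('p')): buffer="jpkttmngjpnkznjpyko" (len 19), cursors c1@2 c2@10 c3@16, authorship 111.....22.2..33.3.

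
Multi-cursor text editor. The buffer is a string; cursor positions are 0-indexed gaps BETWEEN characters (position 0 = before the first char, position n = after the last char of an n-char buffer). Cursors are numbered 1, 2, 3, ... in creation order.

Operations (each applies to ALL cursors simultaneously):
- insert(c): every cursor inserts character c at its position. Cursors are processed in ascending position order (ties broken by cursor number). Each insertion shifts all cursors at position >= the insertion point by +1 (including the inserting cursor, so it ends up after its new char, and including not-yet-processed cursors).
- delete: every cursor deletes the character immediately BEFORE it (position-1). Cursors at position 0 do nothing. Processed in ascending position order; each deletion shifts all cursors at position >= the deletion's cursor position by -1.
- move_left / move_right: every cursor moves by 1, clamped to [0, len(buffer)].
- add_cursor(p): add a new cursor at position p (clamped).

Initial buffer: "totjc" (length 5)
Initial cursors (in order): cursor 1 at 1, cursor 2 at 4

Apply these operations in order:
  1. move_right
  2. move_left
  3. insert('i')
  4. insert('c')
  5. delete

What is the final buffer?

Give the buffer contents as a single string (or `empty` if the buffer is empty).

Answer: tiotjic

Derivation:
After op 1 (move_right): buffer="totjc" (len 5), cursors c1@2 c2@5, authorship .....
After op 2 (move_left): buffer="totjc" (len 5), cursors c1@1 c2@4, authorship .....
After op 3 (insert('i')): buffer="tiotjic" (len 7), cursors c1@2 c2@6, authorship .1...2.
After op 4 (insert('c')): buffer="ticotjicc" (len 9), cursors c1@3 c2@8, authorship .11...22.
After op 5 (delete): buffer="tiotjic" (len 7), cursors c1@2 c2@6, authorship .1...2.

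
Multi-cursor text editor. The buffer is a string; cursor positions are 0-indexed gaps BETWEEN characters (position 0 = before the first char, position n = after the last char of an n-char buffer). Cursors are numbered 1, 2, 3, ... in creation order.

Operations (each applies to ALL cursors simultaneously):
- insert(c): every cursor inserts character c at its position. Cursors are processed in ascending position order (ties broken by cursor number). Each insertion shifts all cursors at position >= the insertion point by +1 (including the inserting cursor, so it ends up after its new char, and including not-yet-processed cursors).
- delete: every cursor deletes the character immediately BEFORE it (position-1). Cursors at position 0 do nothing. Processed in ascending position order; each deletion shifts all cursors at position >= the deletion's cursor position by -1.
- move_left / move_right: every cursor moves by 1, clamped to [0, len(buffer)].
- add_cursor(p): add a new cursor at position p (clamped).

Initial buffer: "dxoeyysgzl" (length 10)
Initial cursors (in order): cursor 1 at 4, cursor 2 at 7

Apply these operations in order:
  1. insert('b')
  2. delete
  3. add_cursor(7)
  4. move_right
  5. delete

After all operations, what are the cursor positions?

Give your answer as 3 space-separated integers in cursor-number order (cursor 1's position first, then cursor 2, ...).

Answer: 4 5 5

Derivation:
After op 1 (insert('b')): buffer="dxoebyysbgzl" (len 12), cursors c1@5 c2@9, authorship ....1...2...
After op 2 (delete): buffer="dxoeyysgzl" (len 10), cursors c1@4 c2@7, authorship ..........
After op 3 (add_cursor(7)): buffer="dxoeyysgzl" (len 10), cursors c1@4 c2@7 c3@7, authorship ..........
After op 4 (move_right): buffer="dxoeyysgzl" (len 10), cursors c1@5 c2@8 c3@8, authorship ..........
After op 5 (delete): buffer="dxoeyzl" (len 7), cursors c1@4 c2@5 c3@5, authorship .......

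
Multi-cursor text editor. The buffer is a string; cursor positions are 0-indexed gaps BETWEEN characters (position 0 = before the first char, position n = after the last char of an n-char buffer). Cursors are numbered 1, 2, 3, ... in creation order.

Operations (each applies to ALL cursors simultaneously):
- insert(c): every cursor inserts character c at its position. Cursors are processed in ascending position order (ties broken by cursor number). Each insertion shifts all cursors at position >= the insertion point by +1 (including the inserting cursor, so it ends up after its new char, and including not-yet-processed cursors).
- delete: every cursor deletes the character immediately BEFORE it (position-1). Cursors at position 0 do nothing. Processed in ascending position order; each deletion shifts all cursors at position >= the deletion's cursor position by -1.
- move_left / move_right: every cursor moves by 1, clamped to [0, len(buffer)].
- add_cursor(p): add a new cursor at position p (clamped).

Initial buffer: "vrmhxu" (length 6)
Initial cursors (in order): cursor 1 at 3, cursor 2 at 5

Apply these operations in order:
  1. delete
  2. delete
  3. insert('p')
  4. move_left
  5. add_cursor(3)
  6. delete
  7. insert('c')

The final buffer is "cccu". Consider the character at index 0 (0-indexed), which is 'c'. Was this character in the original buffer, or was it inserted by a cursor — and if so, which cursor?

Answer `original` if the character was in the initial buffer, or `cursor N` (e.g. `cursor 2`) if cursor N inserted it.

Answer: cursor 1

Derivation:
After op 1 (delete): buffer="vrhu" (len 4), cursors c1@2 c2@3, authorship ....
After op 2 (delete): buffer="vu" (len 2), cursors c1@1 c2@1, authorship ..
After op 3 (insert('p')): buffer="vppu" (len 4), cursors c1@3 c2@3, authorship .12.
After op 4 (move_left): buffer="vppu" (len 4), cursors c1@2 c2@2, authorship .12.
After op 5 (add_cursor(3)): buffer="vppu" (len 4), cursors c1@2 c2@2 c3@3, authorship .12.
After op 6 (delete): buffer="u" (len 1), cursors c1@0 c2@0 c3@0, authorship .
After op 7 (insert('c')): buffer="cccu" (len 4), cursors c1@3 c2@3 c3@3, authorship 123.
Authorship (.=original, N=cursor N): 1 2 3 .
Index 0: author = 1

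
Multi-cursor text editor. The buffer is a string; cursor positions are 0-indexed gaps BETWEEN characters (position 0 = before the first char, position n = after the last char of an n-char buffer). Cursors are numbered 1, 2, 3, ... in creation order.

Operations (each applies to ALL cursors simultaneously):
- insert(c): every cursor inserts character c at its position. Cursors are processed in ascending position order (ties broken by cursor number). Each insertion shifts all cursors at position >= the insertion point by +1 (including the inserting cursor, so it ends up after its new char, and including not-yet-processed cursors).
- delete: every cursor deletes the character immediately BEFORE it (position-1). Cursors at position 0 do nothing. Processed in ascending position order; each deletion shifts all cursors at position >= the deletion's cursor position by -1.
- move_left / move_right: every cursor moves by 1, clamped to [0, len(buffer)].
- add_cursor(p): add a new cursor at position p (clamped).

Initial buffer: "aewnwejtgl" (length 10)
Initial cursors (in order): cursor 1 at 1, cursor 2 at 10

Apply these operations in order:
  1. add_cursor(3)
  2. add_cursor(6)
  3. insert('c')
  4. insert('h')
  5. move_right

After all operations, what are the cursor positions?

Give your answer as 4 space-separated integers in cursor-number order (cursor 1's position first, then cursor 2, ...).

Answer: 4 18 8 13

Derivation:
After op 1 (add_cursor(3)): buffer="aewnwejtgl" (len 10), cursors c1@1 c3@3 c2@10, authorship ..........
After op 2 (add_cursor(6)): buffer="aewnwejtgl" (len 10), cursors c1@1 c3@3 c4@6 c2@10, authorship ..........
After op 3 (insert('c')): buffer="acewcnwecjtglc" (len 14), cursors c1@2 c3@5 c4@9 c2@14, authorship .1..3...4....2
After op 4 (insert('h')): buffer="achewchnwechjtglch" (len 18), cursors c1@3 c3@7 c4@12 c2@18, authorship .11..33...44....22
After op 5 (move_right): buffer="achewchnwechjtglch" (len 18), cursors c1@4 c3@8 c4@13 c2@18, authorship .11..33...44....22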